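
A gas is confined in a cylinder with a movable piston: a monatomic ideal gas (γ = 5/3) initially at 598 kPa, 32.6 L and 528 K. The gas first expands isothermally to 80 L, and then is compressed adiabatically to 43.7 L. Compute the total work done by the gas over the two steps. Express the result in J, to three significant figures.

Step 1 (isothermal): W = P₁V₁ ln(V₂/V₁) = (19495) ln(80/32.6) = 17501 J.
After step 1: P = 243.7 kPa, V = 80 L, T = 528 K.
Step 2 (adiabatic): W = (P₁V₁ − P₂V₂)/(γ−1) = (19495 − 29174)/0.667 = -14518 J.
W_total = 17501 − 14518 = 2982 J.

W_total ≈ 2980 J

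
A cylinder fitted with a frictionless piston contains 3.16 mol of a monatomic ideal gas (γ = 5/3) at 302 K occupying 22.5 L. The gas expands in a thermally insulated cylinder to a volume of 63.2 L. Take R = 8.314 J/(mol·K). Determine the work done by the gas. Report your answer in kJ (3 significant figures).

Adiabatic: TV^(γ−1) = const with γ = 5/3.
T₂ = T₁ (V₁/V₂)^(γ−1) = 302 × (22.5/63.2)^0.667 = 302 × 0.5023 = 151.7 K.
W_by = nCᵥ(T₁ − T₂) = (3.16)(12.47)(302 − 151.7) = 5923 J.

W ≈ 5.92 kJ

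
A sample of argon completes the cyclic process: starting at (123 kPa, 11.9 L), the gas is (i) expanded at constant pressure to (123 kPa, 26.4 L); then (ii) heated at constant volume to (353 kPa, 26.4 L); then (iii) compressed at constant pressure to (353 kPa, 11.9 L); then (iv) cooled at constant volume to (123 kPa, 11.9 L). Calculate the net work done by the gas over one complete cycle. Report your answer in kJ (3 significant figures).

Constant-volume legs do no work.
W(i) = (123)(26.4 − 11.9) = 1783 J; W(iii) = (353)(11.9 − 26.4) = -5118 J.
W_net = 1783 − 5118 = -3335 J (the counter-clockwise enclosed area).

W_net ≈ -3.33 kJ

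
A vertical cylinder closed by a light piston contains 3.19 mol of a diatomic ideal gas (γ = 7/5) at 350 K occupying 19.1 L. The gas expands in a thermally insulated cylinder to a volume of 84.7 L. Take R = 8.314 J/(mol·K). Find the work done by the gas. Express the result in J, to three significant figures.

W ≈ 10400 J

Adiabatic: TV^(γ−1) = const with γ = 7/5.
T₂ = T₁ (V₁/V₂)^(γ−1) = 350 × (19.1/84.7)^0.4 = 350 × 0.5511 = 192.9 K.
W_by = nCᵥ(T₁ − T₂) = (3.19)(20.79)(350 − 192.9) = 10417 J.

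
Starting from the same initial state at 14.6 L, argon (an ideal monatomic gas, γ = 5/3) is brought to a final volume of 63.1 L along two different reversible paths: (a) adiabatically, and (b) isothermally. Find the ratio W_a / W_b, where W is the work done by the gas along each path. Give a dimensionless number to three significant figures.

W_a / W_b ≈ 0.639

Path (a) adiabatic: W = P₁V₁(1 − (V₁/V₂)^(γ−1))/(γ−1) → W_a/(P₁V₁) = 0.9347.
Path (b) isothermal: W = P₁V₁ ln(V₂/V₁) → W_b/(P₁V₁) = 1.464.
W_a / W_b = 0.9347 / 1.464 = 0.6386.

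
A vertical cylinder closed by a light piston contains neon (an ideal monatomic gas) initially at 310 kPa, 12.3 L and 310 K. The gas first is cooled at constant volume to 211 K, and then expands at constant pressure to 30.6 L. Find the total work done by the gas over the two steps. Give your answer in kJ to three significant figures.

Step 1 (isochoric): W = 0 (constant volume).
After step 1: P = 211 kPa (V unchanged).
Step 2 (isobaric): W = PΔV = (211 kPa)(30.6 − 12.3 L) = 3861 J.
W_total = 0 + 3861 = 3861 J.

W_total ≈ 3.86 kJ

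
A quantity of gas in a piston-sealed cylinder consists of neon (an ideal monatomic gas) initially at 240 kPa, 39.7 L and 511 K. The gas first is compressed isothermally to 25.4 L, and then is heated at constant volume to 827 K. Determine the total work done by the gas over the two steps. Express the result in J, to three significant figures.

Step 1 (isothermal): W = P₁V₁ ln(V₂/V₁) = (9528) ln(25.4/39.7) = -4255 J.
Step 2 (isochoric): W = 0 (constant volume).
W_total = -4255 + 0 = -4255 J.

W_total ≈ -4260 J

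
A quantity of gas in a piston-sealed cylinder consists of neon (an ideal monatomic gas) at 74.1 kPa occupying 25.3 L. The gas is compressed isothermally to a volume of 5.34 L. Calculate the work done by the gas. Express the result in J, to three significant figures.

W ≈ -2920 J

Isothermal: W = nRT ln(V₂/V₁) = P₁V₁ ln(V₂/V₁).
P₁V₁ = (74.1 kPa)(25.3 L) = 1875 J.
W = 1875 × ln(5.34/25.3) = 1875 × -1.556
W_by_gas = -2916 J.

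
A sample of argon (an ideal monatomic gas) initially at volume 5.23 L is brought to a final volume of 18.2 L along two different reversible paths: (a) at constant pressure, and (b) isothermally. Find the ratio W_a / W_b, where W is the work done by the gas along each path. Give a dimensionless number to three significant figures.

W_a / W_b ≈ 1.99

Path (a) isobaric: W = P₁(V₂ − V₁) → W_a/(P₁V₁) = 2.48.
Path (b) isothermal: W = P₁V₁ ln(V₂/V₁) → W_b/(P₁V₁) = 1.247.
W_a / W_b = 2.48 / 1.247 = 1.989.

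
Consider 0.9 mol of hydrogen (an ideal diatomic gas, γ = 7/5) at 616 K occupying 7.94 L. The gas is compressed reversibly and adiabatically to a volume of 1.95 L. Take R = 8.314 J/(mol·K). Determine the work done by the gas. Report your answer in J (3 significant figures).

W ≈ -8680 J

Adiabatic: TV^(γ−1) = const with γ = 7/5.
T₂ = T₁ (V₁/V₂)^(γ−1) = 616 × (7.94/1.95)^0.4 = 616 × 1.754 = 1080 K.
W_by = nCᵥ(T₁ − T₂) = (0.9)(20.79)(616 − 1080) = -8683 J.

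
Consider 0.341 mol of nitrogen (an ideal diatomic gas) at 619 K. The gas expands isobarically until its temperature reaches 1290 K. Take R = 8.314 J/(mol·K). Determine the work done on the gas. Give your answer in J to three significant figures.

W ≈ -1900 J

Isobaric: W = P ΔV = nR ΔT.
W = (0.341)(8.314)(1290 − 619) = 1902 J.
Work on gas = −W_by = -1902 J.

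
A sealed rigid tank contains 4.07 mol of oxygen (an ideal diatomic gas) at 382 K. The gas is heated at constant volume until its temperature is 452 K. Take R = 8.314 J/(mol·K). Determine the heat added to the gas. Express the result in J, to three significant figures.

Q ≈ 5920 J

Constant volume ⇒ W = 0, so Q = ΔU = nCᵥΔT with Cᵥ = 5R/2 = 20.79 J/(mol·K).
ΔU = (4.07)(20.79)(452 − 382) = 5922 J.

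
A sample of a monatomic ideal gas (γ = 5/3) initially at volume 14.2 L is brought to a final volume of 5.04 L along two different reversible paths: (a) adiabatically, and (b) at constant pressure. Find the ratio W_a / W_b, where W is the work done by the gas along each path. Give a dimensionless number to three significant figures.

Path (a) adiabatic: W = P₁V₁(1 − (V₁/V₂)^(γ−1))/(γ−1) → W_a/(P₁V₁) = -1.492.
Path (b) isobaric: W = P₁(V₂ − V₁) → W_b/(P₁V₁) = -0.6451.
W_a / W_b = -1.492 / -0.6451 = 2.313.

W_a / W_b ≈ 2.31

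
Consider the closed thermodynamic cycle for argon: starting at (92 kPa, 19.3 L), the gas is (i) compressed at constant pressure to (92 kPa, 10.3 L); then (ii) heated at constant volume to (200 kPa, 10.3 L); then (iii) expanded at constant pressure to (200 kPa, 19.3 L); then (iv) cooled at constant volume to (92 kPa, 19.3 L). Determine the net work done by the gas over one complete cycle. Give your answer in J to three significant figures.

W_net ≈ 972 J

Constant-volume legs do no work.
W(i) = (92)(10.3 − 19.3) = -828 J; W(iii) = (200)(19.3 − 10.3) = 1800 J.
W_net = -828 + 1800 = 972 J (the clockwise enclosed area).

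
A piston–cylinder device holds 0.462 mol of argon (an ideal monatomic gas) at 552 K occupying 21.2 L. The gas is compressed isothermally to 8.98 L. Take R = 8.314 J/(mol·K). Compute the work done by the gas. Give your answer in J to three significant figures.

W ≈ -1820 J

Isothermal: W = nRT ln(V₂/V₁).
W = (0.462)(8.314)(552) × ln(8.98/21.2)
  = 2120 × -0.859
W_by_gas = -1821 J.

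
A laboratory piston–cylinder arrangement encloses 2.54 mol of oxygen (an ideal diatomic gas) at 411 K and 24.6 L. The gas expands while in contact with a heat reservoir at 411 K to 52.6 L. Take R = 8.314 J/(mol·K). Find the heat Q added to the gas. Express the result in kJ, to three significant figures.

Q ≈ 6.60 kJ

Isothermal ⇒ ΔU = 0, so Q = W = nRT ln(V₂/V₁).
Q = (2.54)(8.314)(411) ln(52.6/24.6) = 8679 × 0.76 = 6596 J.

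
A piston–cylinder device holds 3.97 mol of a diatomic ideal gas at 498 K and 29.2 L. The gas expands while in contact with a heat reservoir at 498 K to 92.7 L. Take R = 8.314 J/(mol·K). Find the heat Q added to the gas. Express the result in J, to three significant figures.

Q ≈ 19000 J

Isothermal ⇒ ΔU = 0, so Q = W = nRT ln(V₂/V₁).
Q = (3.97)(8.314)(498) ln(92.7/29.2) = 16437 × 1.155 = 18988 J.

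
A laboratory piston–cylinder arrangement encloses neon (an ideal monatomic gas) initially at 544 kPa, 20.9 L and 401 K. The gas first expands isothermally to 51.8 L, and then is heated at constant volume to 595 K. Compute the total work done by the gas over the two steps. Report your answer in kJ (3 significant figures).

Step 1 (isothermal): W = P₁V₁ ln(V₂/V₁) = (11370) ln(51.8/20.9) = 10320 J.
Step 2 (isochoric): W = 0 (constant volume).
W_total = 10320 + 0 = 10320 J.

W_total ≈ 10.3 kJ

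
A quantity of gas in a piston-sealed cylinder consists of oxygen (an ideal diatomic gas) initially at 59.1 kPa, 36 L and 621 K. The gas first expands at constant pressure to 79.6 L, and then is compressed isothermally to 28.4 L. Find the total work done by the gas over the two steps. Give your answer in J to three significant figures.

W_total ≈ -2270 J

Step 1 (isobaric): W = PΔV = (59.1 kPa)(79.6 − 36 L) = 2577 J.
After step 1: P = 59.1 kPa, V = 79.6 L, T = 1373 K.
Step 2 (isothermal): W = P₁V₁ ln(V₂/V₁) = (4704) ln(28.4/79.6) = -4848 J.
W_total = 2577 − 4848 = -2272 J.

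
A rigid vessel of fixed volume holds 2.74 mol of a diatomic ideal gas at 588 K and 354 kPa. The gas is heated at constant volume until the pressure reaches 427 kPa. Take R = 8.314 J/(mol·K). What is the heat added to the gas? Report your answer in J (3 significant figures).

Constant volume ⇒ W = 0, so Q = ΔU = nCᵥΔT with Cᵥ = 5R/2 = 20.79 J/(mol·K).
At constant V, T₂/T₁ = P₂/P₁ ⇒ ΔT = T₁(P₂/P₁ − 1) = 588·(427/354 − 1) = 121.3 K.
ΔU = (2.74)(20.79)(121.3) = 6906 J.

Q ≈ 6910 J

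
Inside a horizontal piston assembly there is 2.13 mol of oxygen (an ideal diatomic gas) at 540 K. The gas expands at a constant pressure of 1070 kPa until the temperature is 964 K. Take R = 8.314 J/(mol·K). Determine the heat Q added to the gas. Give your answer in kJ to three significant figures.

Q ≈ 26.3 kJ

Isobaric: W = nRΔT = (2.13)(8.314)(424) = 7509 J.
ΔU = nCᵥΔT with Cᵥ = 5R/2: ΔU = (2.13)(20.79)(424) = 18771 J.
Q = ΔU + W = 18771 + 7509 = 26280 J.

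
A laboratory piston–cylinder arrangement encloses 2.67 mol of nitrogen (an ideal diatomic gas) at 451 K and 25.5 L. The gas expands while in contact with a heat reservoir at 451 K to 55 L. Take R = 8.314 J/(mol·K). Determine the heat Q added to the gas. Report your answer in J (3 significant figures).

Isothermal ⇒ ΔU = 0, so Q = W = nRT ln(V₂/V₁).
Q = (2.67)(8.314)(451) ln(55/25.5) = 10011 × 0.7687 = 7695 J.

Q ≈ 7700 J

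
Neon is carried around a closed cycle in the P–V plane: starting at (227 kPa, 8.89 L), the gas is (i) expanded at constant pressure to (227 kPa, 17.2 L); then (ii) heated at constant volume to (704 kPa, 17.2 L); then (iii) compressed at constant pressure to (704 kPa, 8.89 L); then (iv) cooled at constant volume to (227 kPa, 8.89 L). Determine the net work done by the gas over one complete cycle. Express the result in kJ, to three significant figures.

Constant-volume legs do no work.
W(i) = (227)(17.2 − 8.89) = 1886 J; W(iii) = (704)(8.89 − 17.2) = -5850 J.
W_net = 1886 − 5850 = -3964 J (the counter-clockwise enclosed area).

W_net ≈ -3.96 kJ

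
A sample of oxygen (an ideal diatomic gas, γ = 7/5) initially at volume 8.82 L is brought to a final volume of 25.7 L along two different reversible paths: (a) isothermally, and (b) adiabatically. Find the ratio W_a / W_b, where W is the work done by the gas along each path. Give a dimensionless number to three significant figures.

W_a / W_b ≈ 1.23

Path (a) isothermal: W = P₁V₁ ln(V₂/V₁) → W_a/(P₁V₁) = 1.069.
Path (b) adiabatic: W = P₁V₁(1 − (V₁/V₂)^(γ−1))/(γ−1) → W_b/(P₁V₁) = 0.8701.
W_a / W_b = 1.069 / 0.8701 = 1.229.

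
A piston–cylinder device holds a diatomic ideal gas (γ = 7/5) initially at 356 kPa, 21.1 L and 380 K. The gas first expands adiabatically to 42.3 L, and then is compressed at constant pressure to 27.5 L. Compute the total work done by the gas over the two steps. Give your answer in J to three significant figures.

W_total ≈ 2570 J

Step 1 (adiabatic): W = (P₁V₁ − P₂V₂)/(γ−1) = (7512 − 5687)/0.4 = 4561 J.
After step 1: P = 134.5 kPa, V = 42.3 L, T = 287.7 K.
Step 2 (isobaric): W = PΔV = (134.5 kPa)(27.5 − 42.3 L) = -1990 J.
W_total = 4561 − 1990 = 2571 J.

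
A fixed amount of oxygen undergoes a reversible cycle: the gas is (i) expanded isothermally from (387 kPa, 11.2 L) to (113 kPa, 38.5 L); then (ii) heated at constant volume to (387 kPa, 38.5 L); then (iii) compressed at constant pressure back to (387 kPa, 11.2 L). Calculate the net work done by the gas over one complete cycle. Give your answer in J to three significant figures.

Leg (i): W = PᵢVᵢ ln(V_f/Vᵢ) = (4334) ln(38.5/11.2) = 5352 J.
Leg (ii): W = 0.
Leg (iii): W = PΔV = (387)(11.2 − 38.5) = -10565 J.
W_net = 5352 − 10565 = -5213 J.

W_net ≈ -5210 J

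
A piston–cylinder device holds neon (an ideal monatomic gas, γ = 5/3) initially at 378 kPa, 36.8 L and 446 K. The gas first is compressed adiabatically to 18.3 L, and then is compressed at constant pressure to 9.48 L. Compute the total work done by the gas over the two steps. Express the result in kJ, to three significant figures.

Step 1 (adiabatic): W = (P₁V₁ − P₂V₂)/(γ−1) = (13910 − 22162)/0.667 = -12377 J.
After step 1: P = 1211 kPa, V = 18.3 L, T = 710.6 K.
Step 2 (isobaric): W = PΔV = (1211 kPa)(9.48 − 18.3 L) = -10681 J.
W_total = -12377 − 10681 = -23058 J.

W_total ≈ -23.1 kJ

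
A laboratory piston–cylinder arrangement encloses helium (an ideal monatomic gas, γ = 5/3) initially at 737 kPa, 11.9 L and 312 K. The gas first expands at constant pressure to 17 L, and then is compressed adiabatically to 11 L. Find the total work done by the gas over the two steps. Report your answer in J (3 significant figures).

W_total ≈ -2570 J

Step 1 (isobaric): W = PΔV = (737 kPa)(17 − 11.9 L) = 3759 J.
After step 1: P = 737 kPa, V = 17 L, T = 445.7 K.
Step 2 (adiabatic): W = (P₁V₁ − P₂V₂)/(γ−1) = (12529 − 16748)/0.667 = -6328 J.
W_total = 3759 − 6328 = -2569 J.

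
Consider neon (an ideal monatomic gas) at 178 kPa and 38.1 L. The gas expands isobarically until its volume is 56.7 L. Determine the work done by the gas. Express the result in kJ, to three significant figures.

W ≈ 3.31 kJ

Isobaric: W = P ΔV.
W = (178 kPa)(56.7 − 38.1 L) = (178)(18.6) = 3311 J.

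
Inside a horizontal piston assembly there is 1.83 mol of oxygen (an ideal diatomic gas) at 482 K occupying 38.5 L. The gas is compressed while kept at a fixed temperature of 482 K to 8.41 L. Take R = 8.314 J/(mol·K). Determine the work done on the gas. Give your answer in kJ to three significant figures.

W ≈ 11.2 kJ

Isothermal: W = nRT ln(V₂/V₁).
W = (1.83)(8.314)(482) × ln(8.41/38.5)
  = 7333 × -1.521
W_by_gas = -11156 J; work on gas = −W_by = 11156 J.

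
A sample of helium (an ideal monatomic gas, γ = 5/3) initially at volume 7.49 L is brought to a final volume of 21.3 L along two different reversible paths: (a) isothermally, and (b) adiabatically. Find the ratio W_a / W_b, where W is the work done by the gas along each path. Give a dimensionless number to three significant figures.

W_a / W_b ≈ 1.39

Path (a) isothermal: W = P₁V₁ ln(V₂/V₁) → W_a/(P₁V₁) = 1.045.
Path (b) adiabatic: W = P₁V₁(1 − (V₁/V₂)^(γ−1))/(γ−1) → W_b/(P₁V₁) = 0.7527.
W_a / W_b = 1.045 / 0.7527 = 1.389.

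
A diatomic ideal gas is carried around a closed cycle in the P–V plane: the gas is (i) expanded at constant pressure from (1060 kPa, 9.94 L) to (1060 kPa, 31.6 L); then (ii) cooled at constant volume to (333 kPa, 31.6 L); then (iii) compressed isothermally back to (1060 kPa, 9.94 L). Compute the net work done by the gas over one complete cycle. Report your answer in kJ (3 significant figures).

Leg (i): W = PΔV = (1060)(31.6 − 9.94) = 22960 J.
Leg (ii): W = 0.
Leg (iii): W = PᵢVᵢ ln(V_f/Vᵢ) = (10523) ln(9.94/31.6) = -12171 J.
W_net = 22960 − 12171 = 10789 J.

W_net ≈ 10.8 kJ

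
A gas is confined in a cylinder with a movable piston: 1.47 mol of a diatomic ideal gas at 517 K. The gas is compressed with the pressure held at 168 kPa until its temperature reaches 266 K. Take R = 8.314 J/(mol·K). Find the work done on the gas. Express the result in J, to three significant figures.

Isobaric: W = P ΔV = nR ΔT.
W = (1.47)(8.314)(266 − 517) = -3068 J.
Work on gas = −W_by = 3068 J.

W ≈ 3070 J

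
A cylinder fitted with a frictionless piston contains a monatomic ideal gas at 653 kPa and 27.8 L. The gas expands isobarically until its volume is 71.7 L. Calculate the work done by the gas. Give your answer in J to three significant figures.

Isobaric: W = P ΔV.
W = (653 kPa)(71.7 − 27.8 L) = (653)(43.9) = 28667 J.

W ≈ 28700 J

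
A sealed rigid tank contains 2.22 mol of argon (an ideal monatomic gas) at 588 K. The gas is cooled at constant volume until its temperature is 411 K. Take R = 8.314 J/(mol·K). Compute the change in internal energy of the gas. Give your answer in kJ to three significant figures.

Constant volume ⇒ W = 0, so Q = ΔU = nCᵥΔT with Cᵥ = 3R/2 = 12.47 J/(mol·K).
ΔU = (2.22)(12.47)(411 − 588) = -4900 J.

ΔU ≈ -4.90 kJ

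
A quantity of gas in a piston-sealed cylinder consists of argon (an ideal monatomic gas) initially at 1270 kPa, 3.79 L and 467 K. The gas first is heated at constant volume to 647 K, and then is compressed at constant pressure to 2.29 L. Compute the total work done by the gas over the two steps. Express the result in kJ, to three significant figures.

Step 1 (isochoric): W = 0 (constant volume).
After step 1: P = 1760 kPa (V unchanged).
Step 2 (isobaric): W = PΔV = (1760 kPa)(2.29 − 3.79 L) = -2639 J.
W_total = 0 − 2639 = -2639 J.

W_total ≈ -2.64 kJ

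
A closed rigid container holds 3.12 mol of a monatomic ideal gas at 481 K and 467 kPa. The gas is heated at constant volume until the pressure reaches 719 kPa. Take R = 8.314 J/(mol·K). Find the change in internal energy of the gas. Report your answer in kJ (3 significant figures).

Constant volume ⇒ W = 0, so Q = ΔU = nCᵥΔT with Cᵥ = 3R/2 = 12.47 J/(mol·K).
At constant V, T₂/T₁ = P₂/P₁ ⇒ ΔT = T₁(P₂/P₁ − 1) = 481·(719/467 − 1) = 259.6 K.
ΔU = (3.12)(12.47)(259.6) = 10099 J.

ΔU ≈ 10.1 kJ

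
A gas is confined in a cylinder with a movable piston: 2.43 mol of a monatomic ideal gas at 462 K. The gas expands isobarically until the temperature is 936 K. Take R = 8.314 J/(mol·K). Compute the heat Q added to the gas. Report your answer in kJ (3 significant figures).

Isobaric: W = nRΔT = (2.43)(8.314)(474) = 9576 J.
ΔU = nCᵥΔT with Cᵥ = 3R/2: ΔU = (2.43)(12.47)(474) = 14364 J.
Q = ΔU + W = 14364 + 9576 = 23941 J.

Q ≈ 23.9 kJ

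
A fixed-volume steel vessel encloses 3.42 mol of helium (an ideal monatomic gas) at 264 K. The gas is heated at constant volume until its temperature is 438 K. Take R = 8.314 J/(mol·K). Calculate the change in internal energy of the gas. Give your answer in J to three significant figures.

Constant volume ⇒ W = 0, so Q = ΔU = nCᵥΔT with Cᵥ = 3R/2 = 12.47 J/(mol·K).
ΔU = (3.42)(12.47)(438 − 264) = 7421 J.

ΔU ≈ 7420 J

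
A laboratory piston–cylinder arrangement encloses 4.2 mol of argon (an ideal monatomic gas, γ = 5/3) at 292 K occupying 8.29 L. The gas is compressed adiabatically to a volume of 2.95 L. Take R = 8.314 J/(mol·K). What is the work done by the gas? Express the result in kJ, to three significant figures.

Adiabatic: TV^(γ−1) = const with γ = 5/3.
T₂ = T₁ (V₁/V₂)^(γ−1) = 292 × (8.29/2.95)^0.667 = 292 × 1.991 = 581.5 K.
W_by = nCᵥ(T₁ − T₂) = (4.2)(12.47)(292 − 581.5) = -15163 J.

W ≈ -15.2 kJ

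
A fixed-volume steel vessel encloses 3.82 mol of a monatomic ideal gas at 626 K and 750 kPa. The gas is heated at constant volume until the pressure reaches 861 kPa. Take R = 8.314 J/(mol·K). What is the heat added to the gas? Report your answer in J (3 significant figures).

Q ≈ 4410 J

Constant volume ⇒ W = 0, so Q = ΔU = nCᵥΔT with Cᵥ = 3R/2 = 12.47 J/(mol·K).
At constant V, T₂/T₁ = P₂/P₁ ⇒ ΔT = T₁(P₂/P₁ − 1) = 626·(861/750 − 1) = 92.65 K.
ΔU = (3.82)(12.47)(92.65) = 4414 J.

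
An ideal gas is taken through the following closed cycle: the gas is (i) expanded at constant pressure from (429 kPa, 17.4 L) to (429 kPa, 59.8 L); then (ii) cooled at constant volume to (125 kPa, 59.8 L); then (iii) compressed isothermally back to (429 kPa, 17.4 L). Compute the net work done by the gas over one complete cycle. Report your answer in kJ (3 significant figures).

W_net ≈ 8.96 kJ

Leg (i): W = PΔV = (429)(59.8 − 17.4) = 18190 J.
Leg (ii): W = 0.
Leg (iii): W = PᵢVᵢ ln(V_f/Vᵢ) = (7475) ln(17.4/59.8) = -9228 J.
W_net = 18190 − 9228 = 8961 J.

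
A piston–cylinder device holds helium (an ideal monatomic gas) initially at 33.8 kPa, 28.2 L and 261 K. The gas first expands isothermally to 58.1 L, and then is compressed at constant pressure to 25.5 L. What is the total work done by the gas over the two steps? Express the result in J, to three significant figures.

W_total ≈ 154 J

Step 1 (isothermal): W = P₁V₁ ln(V₂/V₁) = (953.2) ln(58.1/28.2) = 689 J.
After step 1: P = 16.41 kPa, V = 58.1 L, T = 261 K.
Step 2 (isobaric): W = PΔV = (16.41 kPa)(25.5 − 58.1 L) = -534.8 J.
W_total = 689 − 534.8 = 154.2 J.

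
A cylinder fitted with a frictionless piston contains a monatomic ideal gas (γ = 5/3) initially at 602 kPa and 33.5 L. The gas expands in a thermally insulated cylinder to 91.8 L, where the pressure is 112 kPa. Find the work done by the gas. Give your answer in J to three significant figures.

W ≈ 14800 J

Adiabatic: W = (P₁V₁ − P₂V₂)/(γ − 1) with γ = 5/3.
P₁V₁ = 20167 J, P₂V₂ = 10282 J.
W = (20167 − 10282) / 0.6667 = 14828 J.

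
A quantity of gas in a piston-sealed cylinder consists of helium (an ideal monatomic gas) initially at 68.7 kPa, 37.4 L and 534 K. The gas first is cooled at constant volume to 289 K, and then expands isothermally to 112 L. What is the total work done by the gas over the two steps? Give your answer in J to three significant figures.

W_total ≈ 1530 J

Step 1 (isochoric): W = 0 (constant volume).
After step 1: P = 37.18 kPa (V unchanged).
Step 2 (isothermal): W = P₁V₁ ln(V₂/V₁) = (1391) ln(112/37.4) = 1525 J.
W_total = 0 + 1525 = 1525 J.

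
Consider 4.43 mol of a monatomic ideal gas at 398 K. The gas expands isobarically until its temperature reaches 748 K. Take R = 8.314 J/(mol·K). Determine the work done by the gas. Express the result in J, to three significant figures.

W ≈ 12900 J

Isobaric: W = P ΔV = nR ΔT.
W = (4.43)(8.314)(748 − 398) = 12891 J.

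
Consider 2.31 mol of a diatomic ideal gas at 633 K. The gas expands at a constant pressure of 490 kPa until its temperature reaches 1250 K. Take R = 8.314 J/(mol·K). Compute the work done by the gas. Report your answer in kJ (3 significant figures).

W ≈ 11.8 kJ

Isobaric: W = P ΔV = nR ΔT.
W = (2.31)(8.314)(1250 − 633) = 11850 J.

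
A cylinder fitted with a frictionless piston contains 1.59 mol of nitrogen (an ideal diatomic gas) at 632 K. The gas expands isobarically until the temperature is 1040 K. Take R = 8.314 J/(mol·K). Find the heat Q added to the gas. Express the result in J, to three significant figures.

Isobaric: W = nRΔT = (1.59)(8.314)(408) = 5393 J.
ΔU = nCᵥΔT with Cᵥ = 5R/2: ΔU = (1.59)(20.79)(408) = 13484 J.
Q = ΔU + W = 13484 + 5393 = 18877 J.

Q ≈ 18900 J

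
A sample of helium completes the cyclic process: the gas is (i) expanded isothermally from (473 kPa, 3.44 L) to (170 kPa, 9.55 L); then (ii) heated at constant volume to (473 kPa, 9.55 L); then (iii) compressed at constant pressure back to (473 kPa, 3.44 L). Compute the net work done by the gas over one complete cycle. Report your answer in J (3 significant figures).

Leg (i): W = PᵢVᵢ ln(V_f/Vᵢ) = (1627) ln(9.55/3.44) = 1661 J.
Leg (ii): W = 0.
Leg (iii): W = PΔV = (473)(3.44 − 9.55) = -2890 J.
W_net = 1661 − 2890 = -1229 J.

W_net ≈ -1230 J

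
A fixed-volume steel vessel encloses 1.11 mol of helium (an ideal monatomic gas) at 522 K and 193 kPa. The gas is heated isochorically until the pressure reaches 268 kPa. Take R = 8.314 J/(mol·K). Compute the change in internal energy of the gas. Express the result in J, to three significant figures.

Constant volume ⇒ W = 0, so Q = ΔU = nCᵥΔT with Cᵥ = 3R/2 = 12.47 J/(mol·K).
At constant V, T₂/T₁ = P₂/P₁ ⇒ ΔT = T₁(P₂/P₁ − 1) = 522·(268/193 − 1) = 202.8 K.
ΔU = (1.11)(12.47)(202.8) = 2808 J.

ΔU ≈ 2810 J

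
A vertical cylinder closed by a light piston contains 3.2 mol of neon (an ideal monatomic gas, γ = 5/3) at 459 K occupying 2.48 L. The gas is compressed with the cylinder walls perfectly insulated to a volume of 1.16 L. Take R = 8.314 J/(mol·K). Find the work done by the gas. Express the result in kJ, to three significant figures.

Adiabatic: TV^(γ−1) = const with γ = 5/3.
T₂ = T₁ (V₁/V₂)^(γ−1) = 459 × (2.48/1.16)^0.667 = 459 × 1.66 = 761.7 K.
W_by = nCᵥ(T₁ − T₂) = (3.2)(12.47)(459 − 761.7) = -12082 J.

W ≈ -12.1 kJ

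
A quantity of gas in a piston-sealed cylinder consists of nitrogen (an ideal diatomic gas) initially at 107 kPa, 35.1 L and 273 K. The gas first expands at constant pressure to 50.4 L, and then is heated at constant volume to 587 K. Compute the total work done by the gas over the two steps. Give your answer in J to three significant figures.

Step 1 (isobaric): W = PΔV = (107 kPa)(50.4 − 35.1 L) = 1637 J.
Step 2 (isochoric): W = 0 (constant volume).
W_total = 1637 + 0 = 1637 J.

W_total ≈ 1640 J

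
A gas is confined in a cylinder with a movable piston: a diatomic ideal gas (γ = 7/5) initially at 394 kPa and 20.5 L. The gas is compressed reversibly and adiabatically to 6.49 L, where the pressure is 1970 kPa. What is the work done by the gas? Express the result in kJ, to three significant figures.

W ≈ -11.8 kJ

Adiabatic: W = (P₁V₁ − P₂V₂)/(γ − 1) with γ = 7/5.
P₁V₁ = 8077 J, P₂V₂ = 12785 J.
W = (8077 − 12785) / 0.4 = -11771 J.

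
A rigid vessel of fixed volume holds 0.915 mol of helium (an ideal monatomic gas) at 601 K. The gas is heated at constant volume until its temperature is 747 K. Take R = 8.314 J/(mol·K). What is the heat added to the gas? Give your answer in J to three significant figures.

Constant volume ⇒ W = 0, so Q = ΔU = nCᵥΔT with Cᵥ = 3R/2 = 12.47 J/(mol·K).
ΔU = (0.915)(12.47)(747 − 601) = 1666 J.

Q ≈ 1670 J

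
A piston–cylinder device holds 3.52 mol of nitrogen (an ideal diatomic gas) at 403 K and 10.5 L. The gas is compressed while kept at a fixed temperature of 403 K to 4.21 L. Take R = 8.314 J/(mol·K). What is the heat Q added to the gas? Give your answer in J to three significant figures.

Q ≈ -10800 J

Isothermal ⇒ ΔU = 0, so Q = W = nRT ln(V₂/V₁).
Q = (3.52)(8.314)(403) ln(4.21/10.5) = 11794 × -0.9139 = -10779 J.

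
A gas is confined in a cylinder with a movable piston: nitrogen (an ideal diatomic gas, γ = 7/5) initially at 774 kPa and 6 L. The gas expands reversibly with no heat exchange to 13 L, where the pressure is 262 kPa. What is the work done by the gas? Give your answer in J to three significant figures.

Adiabatic: W = (P₁V₁ − P₂V₂)/(γ − 1) with γ = 7/5.
P₁V₁ = 4644 J, P₂V₂ = 3406 J.
W = (4644 − 3406) / 0.4 = 3095 J.

W ≈ 3100 J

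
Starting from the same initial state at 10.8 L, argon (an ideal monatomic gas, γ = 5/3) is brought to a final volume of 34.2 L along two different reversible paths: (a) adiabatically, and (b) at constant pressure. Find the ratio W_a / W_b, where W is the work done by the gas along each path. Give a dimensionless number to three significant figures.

Path (a) adiabatic: W = P₁V₁(1 − (V₁/V₂)^(γ−1))/(γ−1) → W_a/(P₁V₁) = 0.8044.
Path (b) isobaric: W = P₁(V₂ − V₁) → W_b/(P₁V₁) = 2.167.
W_a / W_b = 0.8044 / 2.167 = 0.3713.

W_a / W_b ≈ 0.371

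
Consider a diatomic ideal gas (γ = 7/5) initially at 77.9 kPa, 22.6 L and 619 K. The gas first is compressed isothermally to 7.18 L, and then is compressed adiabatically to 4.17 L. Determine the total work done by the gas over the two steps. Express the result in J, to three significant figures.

W_total ≈ -3090 J

Step 1 (isothermal): W = P₁V₁ ln(V₂/V₁) = (1761) ln(7.18/22.6) = -2019 J.
After step 1: P = 245.2 kPa, V = 7.18 L, T = 619 K.
Step 2 (adiabatic): W = (P₁V₁ − P₂V₂)/(γ−1) = (1761 − 2188)/0.4 = -1069 J.
W_total = -2019 − 1069 = -3087 J.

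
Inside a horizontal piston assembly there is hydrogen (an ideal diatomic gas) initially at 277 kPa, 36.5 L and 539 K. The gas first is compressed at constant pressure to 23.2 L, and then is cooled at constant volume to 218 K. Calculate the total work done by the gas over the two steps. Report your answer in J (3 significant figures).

W_total ≈ -3680 J

Step 1 (isobaric): W = PΔV = (277 kPa)(23.2 − 36.5 L) = -3684 J.
Step 2 (isochoric): W = 0 (constant volume).
W_total = -3684 + 0 = -3684 J.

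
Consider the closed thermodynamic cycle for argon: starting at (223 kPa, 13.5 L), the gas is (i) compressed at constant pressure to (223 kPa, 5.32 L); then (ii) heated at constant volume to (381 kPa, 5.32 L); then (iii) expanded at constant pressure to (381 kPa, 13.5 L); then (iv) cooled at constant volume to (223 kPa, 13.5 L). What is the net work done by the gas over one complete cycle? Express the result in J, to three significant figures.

W_net ≈ 1290 J

Constant-volume legs do no work.
W(i) = (223)(5.32 − 13.5) = -1824 J; W(iii) = (381)(13.5 − 5.32) = 3117 J.
W_net = -1824 + 3117 = 1292 J (the clockwise enclosed area).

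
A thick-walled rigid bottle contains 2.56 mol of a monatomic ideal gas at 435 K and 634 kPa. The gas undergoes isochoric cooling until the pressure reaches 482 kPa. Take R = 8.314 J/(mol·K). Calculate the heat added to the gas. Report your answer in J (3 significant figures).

Constant volume ⇒ W = 0, so Q = ΔU = nCᵥΔT with Cᵥ = 3R/2 = 12.47 J/(mol·K).
At constant V, T₂/T₁ = P₂/P₁ ⇒ ΔT = T₁(P₂/P₁ − 1) = 435·(482/634 − 1) = -104.3 K.
ΔU = (2.56)(12.47)(-104.3) = -3330 J.

Q ≈ -3330 J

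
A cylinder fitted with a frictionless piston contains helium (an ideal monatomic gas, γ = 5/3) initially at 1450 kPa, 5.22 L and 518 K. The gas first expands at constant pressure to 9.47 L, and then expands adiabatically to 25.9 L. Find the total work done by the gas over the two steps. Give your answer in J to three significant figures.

W_total ≈ 16200 J

Step 1 (isobaric): W = PΔV = (1450 kPa)(9.47 − 5.22 L) = 6163 J.
After step 1: P = 1450 kPa, V = 9.47 L, T = 939.7 K.
Step 2 (adiabatic): W = (P₁V₁ − P₂V₂)/(γ−1) = (13732 − 7021)/0.667 = 10065 J.
W_total = 6163 + 10065 = 16228 J.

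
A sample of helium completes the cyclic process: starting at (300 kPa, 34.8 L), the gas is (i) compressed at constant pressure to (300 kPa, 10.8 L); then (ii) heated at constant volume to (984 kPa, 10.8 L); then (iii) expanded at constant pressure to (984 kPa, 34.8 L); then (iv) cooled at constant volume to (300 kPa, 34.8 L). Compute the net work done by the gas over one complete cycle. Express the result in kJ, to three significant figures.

W_net ≈ 16.4 kJ

Constant-volume legs do no work.
W(i) = (300)(10.8 − 34.8) = -7200 J; W(iii) = (984)(34.8 − 10.8) = 23616 J.
W_net = -7200 + 23616 = 16416 J (the clockwise enclosed area).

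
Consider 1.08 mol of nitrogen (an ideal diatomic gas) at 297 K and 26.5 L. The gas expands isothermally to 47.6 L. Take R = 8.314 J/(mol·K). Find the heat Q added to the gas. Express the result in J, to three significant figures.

Q ≈ 1560 J

Isothermal ⇒ ΔU = 0, so Q = W = nRT ln(V₂/V₁).
Q = (1.08)(8.314)(297) ln(47.6/26.5) = 2667 × 0.5857 = 1562 J.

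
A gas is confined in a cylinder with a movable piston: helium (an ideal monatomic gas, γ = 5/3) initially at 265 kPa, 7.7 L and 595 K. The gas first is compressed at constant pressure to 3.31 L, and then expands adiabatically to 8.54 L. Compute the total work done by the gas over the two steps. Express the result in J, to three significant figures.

W_total ≈ -547 J

Step 1 (isobaric): W = PΔV = (265 kPa)(3.31 − 7.7 L) = -1163 J.
After step 1: P = 265 kPa, V = 3.31 L, T = 255.8 K.
Step 2 (adiabatic): W = (P₁V₁ − P₂V₂)/(γ−1) = (877.1 − 466.3)/0.667 = 616.3 J.
W_total = -1163 + 616.3 = -547.1 J.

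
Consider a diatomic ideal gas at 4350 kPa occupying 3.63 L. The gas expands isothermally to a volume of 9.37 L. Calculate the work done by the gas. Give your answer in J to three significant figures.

W ≈ 15000 J

Isothermal: W = nRT ln(V₂/V₁) = P₁V₁ ln(V₂/V₁).
P₁V₁ = (4350 kPa)(3.63 L) = 15790 J.
W = 15790 × ln(9.37/3.63) = 15790 × 0.9483
W_by_gas = 14974 J.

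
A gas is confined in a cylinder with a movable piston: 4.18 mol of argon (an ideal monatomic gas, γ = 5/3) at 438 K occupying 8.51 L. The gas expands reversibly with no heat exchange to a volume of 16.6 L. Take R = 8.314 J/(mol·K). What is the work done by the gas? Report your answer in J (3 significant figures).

W ≈ 8210 J

Adiabatic: TV^(γ−1) = const with γ = 5/3.
T₂ = T₁ (V₁/V₂)^(γ−1) = 438 × (8.51/16.6)^0.667 = 438 × 0.6405 = 280.6 K.
W_by = nCᵥ(T₁ − T₂) = (4.18)(12.47)(438 − 280.6) = 8207 J.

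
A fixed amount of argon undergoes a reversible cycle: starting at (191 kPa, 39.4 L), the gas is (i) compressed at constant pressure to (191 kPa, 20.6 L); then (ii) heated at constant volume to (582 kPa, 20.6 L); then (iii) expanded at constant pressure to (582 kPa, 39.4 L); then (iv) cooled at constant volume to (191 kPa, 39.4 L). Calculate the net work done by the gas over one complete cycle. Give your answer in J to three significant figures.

Constant-volume legs do no work.
W(i) = (191)(20.6 − 39.4) = -3591 J; W(iii) = (582)(39.4 − 20.6) = 10942 J.
W_net = -3591 + 10942 = 7351 J (the clockwise enclosed area).

W_net ≈ 7350 J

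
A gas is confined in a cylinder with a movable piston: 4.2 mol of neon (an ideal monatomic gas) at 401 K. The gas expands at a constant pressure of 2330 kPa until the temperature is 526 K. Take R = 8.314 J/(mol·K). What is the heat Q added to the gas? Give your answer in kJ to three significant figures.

Q ≈ 10.9 kJ

Isobaric: W = nRΔT = (4.2)(8.314)(125) = 4365 J.
ΔU = nCᵥΔT with Cᵥ = 3R/2: ΔU = (4.2)(12.47)(125) = 6547 J.
Q = ΔU + W = 6547 + 4365 = 10912 J.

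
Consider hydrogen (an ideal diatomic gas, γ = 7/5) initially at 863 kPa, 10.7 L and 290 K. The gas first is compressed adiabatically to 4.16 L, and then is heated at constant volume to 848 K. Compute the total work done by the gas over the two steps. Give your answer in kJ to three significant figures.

W_total ≈ -10.6 kJ

Step 1 (adiabatic): W = (P₁V₁ − P₂V₂)/(γ−1) = (9234 − 13474)/0.4 = -10601 J.
Step 2 (isochoric): W = 0 (constant volume).
W_total = -10601 + 0 = -10601 J.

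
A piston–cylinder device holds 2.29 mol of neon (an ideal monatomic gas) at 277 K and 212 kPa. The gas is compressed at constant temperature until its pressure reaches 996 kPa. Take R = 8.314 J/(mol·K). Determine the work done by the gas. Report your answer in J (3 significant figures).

W ≈ -8160 J

Isothermal process: W = nRT ln(V₂/V₁) = nRT ln(P₁/P₂).
W = (2.29)(8.314)(277) × ln(212/996)
  = 5274 × ln(0.2129) = 5274 × -1.547
W_by_gas = -8159 J.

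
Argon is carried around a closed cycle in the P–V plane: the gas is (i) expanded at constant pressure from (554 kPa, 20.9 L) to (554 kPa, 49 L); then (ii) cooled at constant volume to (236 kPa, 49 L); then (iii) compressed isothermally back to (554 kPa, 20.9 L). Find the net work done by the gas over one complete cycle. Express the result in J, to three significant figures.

Leg (i): W = PΔV = (554)(49 − 20.9) = 15567 J.
Leg (ii): W = 0.
Leg (iii): W = PᵢVᵢ ln(V_f/Vᵢ) = (11564) ln(20.9/49) = -9853 J.
W_net = 15567 − 9853 = 5714 J.

W_net ≈ 5710 J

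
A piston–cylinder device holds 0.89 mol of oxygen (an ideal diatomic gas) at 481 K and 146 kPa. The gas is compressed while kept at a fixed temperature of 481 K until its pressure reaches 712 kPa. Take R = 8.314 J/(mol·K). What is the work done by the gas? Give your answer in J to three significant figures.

W ≈ -5640 J

Isothermal process: W = nRT ln(V₂/V₁) = nRT ln(P₁/P₂).
W = (0.89)(8.314)(481) × ln(146/712)
  = 3559 × ln(0.2051) = 3559 × -1.584
W_by_gas = -5639 J.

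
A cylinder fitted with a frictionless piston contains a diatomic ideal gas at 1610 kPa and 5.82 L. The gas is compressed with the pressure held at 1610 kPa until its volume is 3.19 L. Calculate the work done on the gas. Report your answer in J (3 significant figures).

Isobaric: W = P ΔV.
W = (1610 kPa)(3.19 − 5.82 L) = (1610)(-2.63) = -4234 J.
Work on gas = −W_by = 4234 J.

W ≈ 4230 J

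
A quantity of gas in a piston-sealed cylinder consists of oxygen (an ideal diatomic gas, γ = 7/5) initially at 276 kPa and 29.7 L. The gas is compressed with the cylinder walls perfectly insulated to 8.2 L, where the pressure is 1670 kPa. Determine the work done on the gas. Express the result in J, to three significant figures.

Adiabatic: W = (P₁V₁ − P₂V₂)/(γ − 1) with γ = 7/5.
P₁V₁ = 8197 J, P₂V₂ = 13694 J.
W = (8197 − 13694) / 0.4 = -13742 J.
Work on gas = −W_by = 13742 J.

W ≈ 13700 J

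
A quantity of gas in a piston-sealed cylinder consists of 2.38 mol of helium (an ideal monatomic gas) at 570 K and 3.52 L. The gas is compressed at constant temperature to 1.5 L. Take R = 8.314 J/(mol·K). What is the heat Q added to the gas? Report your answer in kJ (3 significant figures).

Isothermal ⇒ ΔU = 0, so Q = W = nRT ln(V₂/V₁).
Q = (2.38)(8.314)(570) ln(1.5/3.52) = 11279 × -0.853 = -9621 J.

Q ≈ -9.62 kJ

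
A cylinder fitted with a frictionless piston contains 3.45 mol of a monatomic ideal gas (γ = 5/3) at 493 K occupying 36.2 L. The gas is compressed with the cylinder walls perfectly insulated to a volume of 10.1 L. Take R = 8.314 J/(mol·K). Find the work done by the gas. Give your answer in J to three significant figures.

W ≈ -28500 J

Adiabatic: TV^(γ−1) = const with γ = 5/3.
T₂ = T₁ (V₁/V₂)^(γ−1) = 493 × (36.2/10.1)^0.667 = 493 × 2.342 = 1155 K.
W_by = nCᵥ(T₁ − T₂) = (3.45)(12.47)(493 − 1155) = -28466 J.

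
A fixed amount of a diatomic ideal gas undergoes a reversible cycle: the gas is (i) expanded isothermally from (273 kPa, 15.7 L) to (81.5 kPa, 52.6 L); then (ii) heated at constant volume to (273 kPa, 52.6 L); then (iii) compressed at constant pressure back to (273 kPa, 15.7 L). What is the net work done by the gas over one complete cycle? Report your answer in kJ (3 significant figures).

W_net ≈ -4.89 kJ

Leg (i): W = PᵢVᵢ ln(V_f/Vᵢ) = (4286) ln(52.6/15.7) = 5182 J.
Leg (ii): W = 0.
Leg (iii): W = PΔV = (273)(15.7 − 52.6) = -10074 J.
W_net = 5182 − 10074 = -4892 J.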